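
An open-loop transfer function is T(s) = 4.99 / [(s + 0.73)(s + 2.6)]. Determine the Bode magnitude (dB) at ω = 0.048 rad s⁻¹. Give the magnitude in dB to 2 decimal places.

8.38 dB

|j0.048 + 0.73| = √(0.048² + 0.73²) = 0.7316
|j0.048 + 2.6| = √(0.048² + 2.6²) = 2.6
|T(j0.048)| = 4.99 / (0.7316 × 2.6) = 2.623
20 log₁₀(2.623) = 8.376 dB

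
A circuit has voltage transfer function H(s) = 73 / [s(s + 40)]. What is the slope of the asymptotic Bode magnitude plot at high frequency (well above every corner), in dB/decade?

With 0 zeros and 2 poles, the high-frequency asymptotic slope is 20 × (0 − 2) = -40 dB/decade.

-40 dB/decade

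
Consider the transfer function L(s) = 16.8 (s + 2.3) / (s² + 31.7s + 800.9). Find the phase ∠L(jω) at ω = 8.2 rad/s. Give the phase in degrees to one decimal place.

54.8°

∠(j8.2 + 2.3) = arctan(8.2/2.3) = 74.33°
∠[(j8.2)² + 31.7(j8.2) + 800.9] = ∠[733.66 + j259.94] = 19.51°
∠L(j8.2) = 74.33° − 19.51° = 54.82°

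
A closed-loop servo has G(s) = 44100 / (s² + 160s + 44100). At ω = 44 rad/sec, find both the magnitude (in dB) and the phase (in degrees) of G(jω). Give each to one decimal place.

|(j44)² + 160(j44) + 44100| = |42164 + j7040| = 4.275e+04
|G(j44)| = 44100 / 4.275e+04 = 1.0316
20 log₁₀(1.0316) = 0.27 dB
∠[(j44)² + 160(j44) + 44100] = ∠[42164 + j7040] = 9.48°
∠G(j44) = −9.48° = -9.48°

|G| = 0.3 dB, ∠G = -9.5°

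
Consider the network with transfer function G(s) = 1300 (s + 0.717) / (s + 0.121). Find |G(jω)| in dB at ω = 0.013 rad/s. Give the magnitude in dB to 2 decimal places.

77.69 dB

|j0.013 + 0.717| = √(0.013² + 0.717²) = 0.7171
|j0.013 + 0.121| = √(0.013² + 0.121²) = 0.1217
|G(j0.013)| = 1300 × 0.7171 / 0.1217 = 7660.5
20 log₁₀(7660.5) = 77.685 dB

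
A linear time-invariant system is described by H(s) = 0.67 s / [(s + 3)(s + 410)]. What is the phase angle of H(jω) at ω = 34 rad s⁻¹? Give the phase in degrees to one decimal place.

0.3 deg

∠(j34) = 90.00°
∠(j34 + 3) = arctan(34/3) = 84.96°
∠(j34 + 410) = arctan(34/410) = 4.74°
∠H(j34) = 90.00° − (84.96° + 4.74°) = 0.30°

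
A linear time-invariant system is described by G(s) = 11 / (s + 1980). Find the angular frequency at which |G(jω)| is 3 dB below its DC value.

For a single-pole low-pass, the −3 dB point is at the pole: ω = 1980 rad/s.

1980 rad/s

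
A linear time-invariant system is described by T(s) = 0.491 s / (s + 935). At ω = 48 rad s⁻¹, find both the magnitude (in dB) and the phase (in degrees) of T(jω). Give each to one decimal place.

|j48| = 48
|j48 + 935| = √(48² + 935²) = 936.2
|T(j48)| = 0.491 × 48 / 936.2 = 0.025173
20 log₁₀(0.025173) = -31.98 dB
∠(j48) = 90.00°
∠(j48 + 935) = arctan(48/935) = 2.94°
∠T(j48) = 90.00° − 2.94° = 87.06°

|T| = -32.0 dB, ∠T = 87.1°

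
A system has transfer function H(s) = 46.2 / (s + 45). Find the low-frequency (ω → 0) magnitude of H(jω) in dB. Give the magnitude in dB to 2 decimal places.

H(0) = 46.2 / 45 = 1.0267
20 log₁₀(1.0267) = 0.229 dB

0.23 dB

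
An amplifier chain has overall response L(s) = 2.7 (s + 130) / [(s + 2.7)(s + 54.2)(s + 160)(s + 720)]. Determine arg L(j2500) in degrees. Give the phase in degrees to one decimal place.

-251.9 deg

∠(j2500 + 130) = arctan(2500/130) = 87.02°
∠(j2500 + 2.7) = arctan(2500/2.7) = 89.94°
∠(j2500 + 54.2) = arctan(2500/54.2) = 88.76°
∠(j2500 + 160) = arctan(2500/160) = 86.34°
∠(j2500 + 720) = arctan(2500/720) = 73.93°
∠L(j2500) = 87.02° − (89.94° + 88.76° + 86.34° + 73.93°) = -251.94°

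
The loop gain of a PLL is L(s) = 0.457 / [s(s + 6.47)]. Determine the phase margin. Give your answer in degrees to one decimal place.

89.4°

Gain crossover: |L(jω)| = 1 at ω ≈ 0.0706 rad/s.
∠L(j0.0706) = −90° − arctan(0.0706/6.47) ≈ -90.63°
PM = 180° + (-90.63°) = 89.37°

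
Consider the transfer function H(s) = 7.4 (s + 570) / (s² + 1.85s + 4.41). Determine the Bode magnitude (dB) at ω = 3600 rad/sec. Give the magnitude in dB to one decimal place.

|j3600 + 570| = √(3600² + 570²) = 3645
|(j3600)² + 1.85(j3600) + 4.41| = |-1.296e+07 + j6660| = 1.296e+07
|H(j3600)| = 7.4 × 3645 / 1.296e+07 = 0.0020812
20 log₁₀(0.0020812) = -53.63 dB

-53.6 dB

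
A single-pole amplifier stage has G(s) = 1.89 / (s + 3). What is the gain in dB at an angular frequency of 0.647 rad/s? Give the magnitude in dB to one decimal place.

-4.2 dB

|j0.647 + 3| = √(0.647² + 3²) = 3.069
|G(j0.647)| = 1.89 / 3.069 = 0.61584
20 log₁₀(0.61584) = -4.21 dB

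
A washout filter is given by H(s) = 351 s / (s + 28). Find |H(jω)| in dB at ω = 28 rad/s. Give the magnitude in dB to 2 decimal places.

47.90 dB

|j28| = 28
|j28 + 28| = √(28² + 28²) = 39.6
|H(j28)| = 351 × 28 / 39.6 = 248.19
20 log₁₀(248.19) = 47.896 dB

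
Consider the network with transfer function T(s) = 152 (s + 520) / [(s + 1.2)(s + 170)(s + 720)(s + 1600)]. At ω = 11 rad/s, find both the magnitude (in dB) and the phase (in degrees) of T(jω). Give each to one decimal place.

|T| = -88.8 dB, ∠T = -87.5°

|j11 + 520| = √(11² + 520²) = 520.1
|j11 + 1.2| = √(11² + 1.2²) = 11.07
|j11 + 170| = √(11² + 170²) = 170.4
|j11 + 720| = √(11² + 720²) = 720.1
|j11 + 1600| = √(11² + 1600²) = 1600
|T(j11)| = 152 × 520.1 / (11.07 × 170.4 × 720.1 × 1600) = 3.6401e-05
20 log₁₀(3.6401e-05) = -88.78 dB
∠(j11 + 520) = arctan(11/520) = 1.21°
∠(j11 + 1.2) = arctan(11/1.2) = 83.77°
∠(j11 + 170) = arctan(11/170) = 3.70°
∠(j11 + 720) = arctan(11/720) = 0.88°
∠(j11 + 1600) = arctan(11/1600) = 0.39°
∠T(j11) = 1.21° − (83.77° + 3.70° + 0.88° + 0.39°) = -87.53°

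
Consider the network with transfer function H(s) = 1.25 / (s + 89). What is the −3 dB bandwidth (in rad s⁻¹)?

89 rad s⁻¹

For a single-pole low-pass, the −3 dB point is at the pole: ω = 89 rad s⁻¹.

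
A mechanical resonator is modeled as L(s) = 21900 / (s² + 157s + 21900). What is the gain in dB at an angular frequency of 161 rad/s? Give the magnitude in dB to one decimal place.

-1.4 dB

|(j161)² + 157(j161) + 21900| = |-4021 + j25277| = 2.559e+04
|L(j161)| = 21900 / 2.559e+04 = 0.85564
20 log₁₀(0.85564) = -1.35 dB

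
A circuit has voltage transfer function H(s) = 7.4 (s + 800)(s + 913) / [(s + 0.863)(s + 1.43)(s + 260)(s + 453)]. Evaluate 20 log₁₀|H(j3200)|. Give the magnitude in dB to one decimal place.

|j3200 + 800| = √(3200² + 800²) = 3298
|j3200 + 913| = √(3200² + 913²) = 3328
|j3200 + 0.863| = √(3200² + 0.863²) = 3200
|j3200 + 1.43| = √(3200² + 1.43²) = 3200
|j3200 + 260| = √(3200² + 260²) = 3211
|j3200 + 453| = √(3200² + 453²) = 3232
|H(j3200)| = 7.4 × 3298 × 3328 / (3200 × 3200 × 3211 × 3232) = 7.6446e-07
20 log₁₀(7.6446e-07) = -122.33 dB

-122.3 dB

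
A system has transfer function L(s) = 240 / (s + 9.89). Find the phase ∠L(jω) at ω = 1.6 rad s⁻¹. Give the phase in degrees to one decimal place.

-9.2°

∠(j1.6 + 9.89) = arctan(1.6/9.89) = 9.19°
∠L(j1.6) = −9.19° = -9.19°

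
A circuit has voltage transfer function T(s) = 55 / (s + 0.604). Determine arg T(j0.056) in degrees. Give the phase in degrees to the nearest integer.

∠(j0.056 + 0.604) = arctan(0.056/0.604) = 5.30°
∠T(j0.056) = −5.30° = -5.30°

-5°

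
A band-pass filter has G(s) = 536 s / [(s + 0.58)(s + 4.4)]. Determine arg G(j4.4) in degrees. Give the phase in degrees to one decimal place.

-37.5 deg

∠(j4.4) = 90.00°
∠(j4.4 + 0.58) = arctan(4.4/0.58) = 82.49°
∠(j4.4 + 4.4) = arctan(4.4/4.4) = 45.00°
∠G(j4.4) = 90.00° − (82.49° + 45.00°) = -37.49°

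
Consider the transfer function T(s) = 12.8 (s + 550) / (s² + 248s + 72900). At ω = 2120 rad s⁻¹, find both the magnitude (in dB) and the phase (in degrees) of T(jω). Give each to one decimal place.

|T| = -44.0 dB, ∠T = -97.8 deg

|j2120 + 550| = √(2120² + 550²) = 2190
|(j2120)² + 248(j2120) + 72900| = |-4.4215e+06 + j5.2576e+05| = 4.453e+06
|T(j2120)| = 12.8 × 2190 / 4.453e+06 = 0.0062961
20 log₁₀(0.0062961) = -44.02 dB
∠(j2120 + 550) = arctan(2120/550) = 75.46°
∠[(j2120)² + 248(j2120) + 72900] = ∠[-4.4215e+06 + j5.2576e+05] = 173.22°
∠T(j2120) = 75.46° − 173.22° = -97.76°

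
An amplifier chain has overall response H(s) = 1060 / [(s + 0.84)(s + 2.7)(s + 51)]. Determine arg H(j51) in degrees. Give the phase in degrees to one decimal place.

∠(j51 + 0.84) = arctan(51/0.84) = 89.06°
∠(j51 + 2.7) = arctan(51/2.7) = 86.97°
∠(j51 + 51) = arctan(51/51) = 45.00°
∠H(j51) = − (89.06° + 86.97° + 45.00°) = -221.03°

-221.0°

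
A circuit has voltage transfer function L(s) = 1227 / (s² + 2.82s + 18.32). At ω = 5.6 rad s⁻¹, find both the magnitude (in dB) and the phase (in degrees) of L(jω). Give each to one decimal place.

|L| = 35.6 dB, ∠L = -129.5 deg

|(j5.6)² + 2.82(j5.6) + 18.32| = |-13.04 + j15.792| = 20.48
|L(j5.6)| = 1227 / 20.48 = 59.912
20 log₁₀(59.912) = 35.55 dB
∠[(j5.6)² + 2.82(j5.6) + 18.32] = ∠[-13.04 + j15.792] = 129.55°
∠L(j5.6) = −129.55° = -129.55°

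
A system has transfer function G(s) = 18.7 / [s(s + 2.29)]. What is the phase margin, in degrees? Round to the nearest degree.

Gain crossover: |G(jω)| = 1 at ω ≈ 4.03 rad/s.
∠G(j4.03) = −90° − arctan(4.03/2.29) ≈ -150.41°
PM = 180° + (-150.41°) = 29.59°

30°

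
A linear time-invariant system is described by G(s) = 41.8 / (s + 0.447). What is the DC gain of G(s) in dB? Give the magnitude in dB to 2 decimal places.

G(0) = 41.8 / 0.447 = 93.512
20 log₁₀(93.512) = 39.417 dB

39.42 dB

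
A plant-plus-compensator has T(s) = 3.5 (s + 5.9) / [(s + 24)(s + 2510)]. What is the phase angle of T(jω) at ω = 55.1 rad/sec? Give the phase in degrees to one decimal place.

∠(j55.1 + 5.9) = arctan(55.1/5.9) = 83.89°
∠(j55.1 + 24) = arctan(55.1/24) = 66.46°
∠(j55.1 + 2510) = arctan(55.1/2510) = 1.26°
∠T(j55.1) = 83.89° − (66.46° + 1.26°) = 16.17°

16.2°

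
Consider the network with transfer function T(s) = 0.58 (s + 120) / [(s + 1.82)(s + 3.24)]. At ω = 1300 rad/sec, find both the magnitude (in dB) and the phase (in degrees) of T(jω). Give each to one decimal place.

|j1300 + 120| = √(1300² + 120²) = 1306
|j1300 + 1.82| = √(1300² + 1.82²) = 1300
|j1300 + 3.24| = √(1300² + 3.24²) = 1300
|T(j1300)| = 0.58 × 1306 / (1300 × 1300) = 0.00044805
20 log₁₀(0.00044805) = -66.97 dB
∠(j1300 + 120) = arctan(1300/120) = 84.73°
∠(j1300 + 1.82) = arctan(1300/1.82) = 89.92°
∠(j1300 + 3.24) = arctan(1300/3.24) = 89.86°
∠T(j1300) = 84.73° − (89.92° + 89.86°) = -95.05°

|T| = -67.0 dB, ∠T = -95.1°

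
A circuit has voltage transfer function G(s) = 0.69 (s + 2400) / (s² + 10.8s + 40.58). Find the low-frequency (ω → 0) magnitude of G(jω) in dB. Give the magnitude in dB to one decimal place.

32.2 dB

G(0) = 0.69 × 2400 / 40.58 = 40.808
20 log₁₀(40.808) = 32.21 dB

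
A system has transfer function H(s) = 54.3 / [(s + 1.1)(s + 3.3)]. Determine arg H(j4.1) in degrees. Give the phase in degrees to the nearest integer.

-126 deg

∠(j4.1 + 1.1) = arctan(4.1/1.1) = 74.98°
∠(j4.1 + 3.3) = arctan(4.1/3.3) = 51.17°
∠H(j4.1) = − (74.98° + 51.17°) = -126.15°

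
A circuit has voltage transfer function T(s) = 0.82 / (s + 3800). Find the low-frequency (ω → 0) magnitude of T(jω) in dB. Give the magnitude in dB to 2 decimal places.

-73.32 dB

T(0) = 0.82 / 3800 = 0.00021579
20 log₁₀(0.00021579) = -73.319 dB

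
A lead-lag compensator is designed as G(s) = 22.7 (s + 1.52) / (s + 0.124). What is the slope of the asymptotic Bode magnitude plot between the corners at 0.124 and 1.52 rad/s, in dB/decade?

-20 dB/decade

In this band the factors already past their corner are: pole at 0.124; net slope = -20 dB/decade.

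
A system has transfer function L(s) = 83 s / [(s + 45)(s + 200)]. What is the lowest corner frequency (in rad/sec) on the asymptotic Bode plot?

45 rad/sec

Break frequencies occur at each pole and zero magnitude: 45 rad/sec, 200 rad/sec.
The lowest is 45 rad/sec.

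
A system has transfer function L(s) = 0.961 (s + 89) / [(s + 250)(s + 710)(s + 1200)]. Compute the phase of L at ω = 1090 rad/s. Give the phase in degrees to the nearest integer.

-91°

∠(j1090 + 89) = arctan(1090/89) = 85.33°
∠(j1090 + 250) = arctan(1090/250) = 77.08°
∠(j1090 + 710) = arctan(1090/710) = 56.92°
∠(j1090 + 1200) = arctan(1090/1200) = 42.25°
∠L(j1090) = 85.33° − (77.08° + 56.92° + 42.25°) = -90.92°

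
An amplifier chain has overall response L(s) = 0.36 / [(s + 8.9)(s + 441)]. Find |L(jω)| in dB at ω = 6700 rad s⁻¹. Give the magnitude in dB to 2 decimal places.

|j6700 + 8.9| = √(6700² + 8.9²) = 6700
|j6700 + 441| = √(6700² + 441²) = 6714
|L(j6700)| = 0.36 / (6700 × 6714) = 8.0023e-09
20 log₁₀(8.0023e-09) = -161.936 dB

-161.94 dB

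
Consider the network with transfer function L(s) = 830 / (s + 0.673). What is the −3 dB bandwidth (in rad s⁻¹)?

For a single-pole low-pass, the −3 dB point is at the pole: ω = 0.673 rad s⁻¹.

0.673 rad s⁻¹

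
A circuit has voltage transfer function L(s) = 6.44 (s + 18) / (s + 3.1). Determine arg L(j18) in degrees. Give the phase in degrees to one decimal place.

-35.2°

∠(j18 + 18) = arctan(18/18) = 45.00°
∠(j18 + 3.1) = arctan(18/3.1) = 80.23°
∠L(j18) = 45.00° − 80.23° = -35.23°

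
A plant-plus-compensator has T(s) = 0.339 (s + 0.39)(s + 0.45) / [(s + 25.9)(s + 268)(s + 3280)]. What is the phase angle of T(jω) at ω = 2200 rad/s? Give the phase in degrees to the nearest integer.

-26°

∠(j2200 + 0.39) = arctan(2200/0.39) = 89.99°
∠(j2200 + 0.45) = arctan(2200/0.45) = 89.99°
∠(j2200 + 25.9) = arctan(2200/25.9) = 89.33°
∠(j2200 + 268) = arctan(2200/268) = 83.05°
∠(j2200 + 3280) = arctan(2200/3280) = 33.85°
∠T(j2200) = 89.99° + 89.99° − (89.33° + 83.05° + 33.85°) = -26.25°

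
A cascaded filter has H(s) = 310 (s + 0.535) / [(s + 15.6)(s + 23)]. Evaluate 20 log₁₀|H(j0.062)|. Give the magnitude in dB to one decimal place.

-6.6 dB

|j0.062 + 0.535| = √(0.062² + 0.535²) = 0.5386
|j0.062 + 15.6| = √(0.062² + 15.6²) = 15.6
|j0.062 + 23| = √(0.062² + 23²) = 23
|H(j0.062)| = 310 × 0.5386 / (15.6 × 23) = 0.46532
20 log₁₀(0.46532) = -6.64 dB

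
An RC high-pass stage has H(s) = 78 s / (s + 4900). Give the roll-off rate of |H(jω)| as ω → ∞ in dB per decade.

With 1 zero and 1 pole, the high-frequency asymptotic slope is 20 × (1 − 1) = 0 dB/decade.

0 dB/decade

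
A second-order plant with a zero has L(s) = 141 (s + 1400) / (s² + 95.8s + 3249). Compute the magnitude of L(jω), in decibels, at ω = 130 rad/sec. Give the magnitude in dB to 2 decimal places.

20.61 dB

|j130 + 1400| = √(130² + 1400²) = 1406
|(j130)² + 95.8(j130) + 3249| = |-13651 + j12454| = 1.848e+04
|L(j130)| = 141 × 1406 / 1.848e+04 = 10.729
20 log₁₀(10.729) = 20.611 dB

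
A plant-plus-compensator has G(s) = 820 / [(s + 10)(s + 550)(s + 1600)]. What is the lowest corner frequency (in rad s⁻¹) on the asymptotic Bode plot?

Break frequencies occur at each pole and zero magnitude: 10 rad s⁻¹, 550 rad s⁻¹, 1600 rad s⁻¹.
The lowest is 10 rad s⁻¹.

10 rad s⁻¹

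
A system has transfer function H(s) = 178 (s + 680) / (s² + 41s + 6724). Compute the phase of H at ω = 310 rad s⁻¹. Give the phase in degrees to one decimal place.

∠(j310 + 680) = arctan(310/680) = 24.51°
∠[(j310)² + 41(j310) + 6724] = ∠[-89376 + j12710] = 171.91°
∠H(j310) = 24.51° − 171.91° = -147.40°

-147.4 deg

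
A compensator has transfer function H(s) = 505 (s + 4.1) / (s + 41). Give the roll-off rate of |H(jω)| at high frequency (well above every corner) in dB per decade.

With 1 zero and 1 pole, the high-frequency asymptotic slope is 20 × (1 − 1) = 0 dB/decade.

0 dB/decade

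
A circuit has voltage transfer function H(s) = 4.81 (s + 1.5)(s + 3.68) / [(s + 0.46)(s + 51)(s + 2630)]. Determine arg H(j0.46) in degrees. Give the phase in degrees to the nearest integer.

-21 deg

∠(j0.46 + 1.5) = arctan(0.46/1.5) = 17.05°
∠(j0.46 + 3.68) = arctan(0.46/3.68) = 7.13°
∠(j0.46 + 0.46) = arctan(0.46/0.46) = 45.00°
∠(j0.46 + 51) = arctan(0.46/51) = 0.52°
∠(j0.46 + 2630) = arctan(0.46/2630) = 0.01°
∠H(j0.46) = 17.05° + 7.13° − (45.00° + 0.52° + 0.01°) = -21.35°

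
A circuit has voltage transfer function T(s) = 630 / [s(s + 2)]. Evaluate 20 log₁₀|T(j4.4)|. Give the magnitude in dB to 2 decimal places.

29.43 dB

|j4.4 + 2| = √(4.4² + 2²) = 4.833
|j4.4| = 4.4
|T(j4.4)| = 630 / (4.833 × 4.4) = 29.625
20 log₁₀(29.625) = 29.433 dB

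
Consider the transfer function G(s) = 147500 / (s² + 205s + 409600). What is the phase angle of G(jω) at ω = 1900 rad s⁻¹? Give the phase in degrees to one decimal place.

-173.1°

∠[(j1900)² + 205(j1900) + 409600] = ∠[-3.2004e+06 + j3.895e+05] = 173.06°
∠G(j1900) = −173.06° = -173.06°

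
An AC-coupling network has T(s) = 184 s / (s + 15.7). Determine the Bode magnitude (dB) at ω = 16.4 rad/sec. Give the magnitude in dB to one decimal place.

42.5 dB

|j16.4| = 16.4
|j16.4 + 15.7| = √(16.4² + 15.7²) = 22.7
|T(j16.4)| = 184 × 16.4 / 22.7 = 132.91
20 log₁₀(132.91) = 42.47 dB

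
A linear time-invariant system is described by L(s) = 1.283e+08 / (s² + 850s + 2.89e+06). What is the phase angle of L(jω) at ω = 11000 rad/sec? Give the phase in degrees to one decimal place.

∠[(j11000)² + 850(j11000) + 2.89e+06] = ∠[-1.1811e+08 + j9.35e+06] = 175.47°
∠L(j11000) = −175.47° = -175.47°

-175.5 deg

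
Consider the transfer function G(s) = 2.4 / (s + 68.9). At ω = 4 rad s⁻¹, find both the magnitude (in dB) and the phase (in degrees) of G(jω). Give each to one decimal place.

|j4 + 68.9| = √(4² + 68.9²) = 69.02
|G(j4)| = 2.4 / 69.02 = 0.034775
20 log₁₀(0.034775) = -29.17 dB
∠(j4 + 68.9) = arctan(4/68.9) = 3.32°
∠G(j4) = −3.32° = -3.32°

|G| = -29.2 dB, ∠G = -3.3°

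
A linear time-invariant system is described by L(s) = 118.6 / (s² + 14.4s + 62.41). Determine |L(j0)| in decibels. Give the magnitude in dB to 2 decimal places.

5.58 dB

L(0) = 118.6 / 62.41 = 1.9003
20 log₁₀(1.9003) = 5.577 dB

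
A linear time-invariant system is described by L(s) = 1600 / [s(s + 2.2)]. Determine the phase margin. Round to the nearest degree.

3°

Gain crossover: |L(jω)| = 1 at ω ≈ 40 rad/sec.
∠L(j40) = −90° − arctan(40/2.2) ≈ -176.85°
PM = 180° + (-176.85°) = 3.15°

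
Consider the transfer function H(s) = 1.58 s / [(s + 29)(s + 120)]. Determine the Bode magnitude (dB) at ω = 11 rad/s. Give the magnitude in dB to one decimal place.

-46.7 dB

|j11| = 11
|j11 + 29| = √(11² + 29²) = 31.02
|j11 + 120| = √(11² + 120²) = 120.5
|H(j11)| = 1.58 × 11 / (31.02 × 120.5) = 0.0046501
20 log₁₀(0.0046501) = -46.65 dB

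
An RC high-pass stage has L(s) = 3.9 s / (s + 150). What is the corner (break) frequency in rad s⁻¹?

150 rad s⁻¹

The single real pole at s = −150 gives a corner at ω = 150 rad s⁻¹.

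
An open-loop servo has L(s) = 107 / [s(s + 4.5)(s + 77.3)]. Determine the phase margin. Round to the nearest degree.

86°

Gain crossover: |L(jω)| = 1 at ω ≈ 0.307 rad s⁻¹.
∠L(j0.307) = −90° − arctan(0.307/4.5) − arctan(0.307/77.3) ≈ -94.13°
PM = 180° + (-94.13°) = 85.87°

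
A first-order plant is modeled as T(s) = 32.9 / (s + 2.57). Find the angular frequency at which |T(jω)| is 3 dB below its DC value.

2.57 rad/sec

For a single-pole low-pass, the −3 dB point is at the pole: ω = 2.57 rad/sec.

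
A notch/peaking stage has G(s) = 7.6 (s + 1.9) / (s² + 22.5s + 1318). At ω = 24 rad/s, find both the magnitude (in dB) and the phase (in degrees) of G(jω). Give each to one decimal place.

|G| = -14.0 dB, ∠G = 49.4 deg

|j24 + 1.9| = √(24² + 1.9²) = 24.08
|(j24)² + 22.5(j24) + 1318| = |742 + j540| = 917.7
|G(j24)| = 7.6 × 24.08 / 917.7 = 0.19938
20 log₁₀(0.19938) = -14.01 dB
∠(j24 + 1.9) = arctan(24/1.9) = 85.47°
∠[(j24)² + 22.5(j24) + 1318] = ∠[742 + j540] = 36.05°
∠G(j24) = 85.47° − 36.05° = 49.43°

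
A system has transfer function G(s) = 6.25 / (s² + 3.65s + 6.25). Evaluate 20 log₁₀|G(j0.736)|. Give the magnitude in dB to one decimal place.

|(j0.736)² + 3.65(j0.736) + 6.25| = |5.7083 + j2.6864| = 6.309
|G(j0.736)| = 6.25 / 6.309 = 0.99067
20 log₁₀(0.99067) = -0.08 dB

-0.1 dB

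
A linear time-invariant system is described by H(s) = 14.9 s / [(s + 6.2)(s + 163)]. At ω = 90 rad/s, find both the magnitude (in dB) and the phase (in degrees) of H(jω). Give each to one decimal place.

|j90| = 90
|j90 + 6.2| = √(90² + 6.2²) = 90.21
|j90 + 163| = √(90² + 163²) = 186.2
|H(j90)| = 14.9 × 90 / (90.21 × 186.2) = 0.079834
20 log₁₀(0.079834) = -21.96 dB
∠(j90) = 90.00°
∠(j90 + 6.2) = arctan(90/6.2) = 86.06°
∠(j90 + 163) = arctan(90/163) = 28.91°
∠H(j90) = 90.00° − (86.06° + 28.91°) = -24.96°

|H| = -22.0 dB, ∠H = -25.0°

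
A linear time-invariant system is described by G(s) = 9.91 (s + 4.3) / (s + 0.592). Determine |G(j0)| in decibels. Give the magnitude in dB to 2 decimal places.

37.14 dB

G(0) = 9.91 × 4.3 / 0.592 = 71.981
20 log₁₀(71.981) = 37.144 dB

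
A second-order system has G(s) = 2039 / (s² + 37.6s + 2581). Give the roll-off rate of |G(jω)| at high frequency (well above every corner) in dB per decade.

With 0 zeros and 2 poles, the high-frequency asymptotic slope is 20 × (0 − 2) = -40 dB/decade.

-40 dB/decade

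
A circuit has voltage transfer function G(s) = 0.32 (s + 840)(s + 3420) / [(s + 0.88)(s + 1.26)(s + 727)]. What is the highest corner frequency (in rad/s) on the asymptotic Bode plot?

3420 rad/s

Break frequencies occur at each pole and zero magnitude: 0.88 rad/s, 1.26 rad/s, 727 rad/s, 840 rad/s, 3420 rad/s.
The highest is 3420 rad/s.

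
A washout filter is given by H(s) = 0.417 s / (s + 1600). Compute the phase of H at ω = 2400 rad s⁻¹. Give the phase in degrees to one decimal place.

∠(j2400) = 90.00°
∠(j2400 + 1600) = arctan(2400/1600) = 56.31°
∠H(j2400) = 90.00° − 56.31° = 33.69°

33.7°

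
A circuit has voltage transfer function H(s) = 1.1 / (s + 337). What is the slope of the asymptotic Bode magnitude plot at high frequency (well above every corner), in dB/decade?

-20 dB/decade

With 0 zeros and 1 pole, the high-frequency asymptotic slope is 20 × (0 − 1) = -20 dB/decade.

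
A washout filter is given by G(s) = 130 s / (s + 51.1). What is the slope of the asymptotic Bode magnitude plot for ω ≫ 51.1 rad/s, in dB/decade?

0 dB/decade

With 1 zero and 1 pole, the high-frequency asymptotic slope is 20 × (1 − 1) = 0 dB/decade.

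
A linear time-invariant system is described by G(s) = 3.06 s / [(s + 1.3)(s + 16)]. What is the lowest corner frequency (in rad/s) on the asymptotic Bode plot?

Break frequencies occur at each pole and zero magnitude: 1.3 rad/s, 16 rad/s.
The lowest is 1.3 rad/s.

1.3 rad/s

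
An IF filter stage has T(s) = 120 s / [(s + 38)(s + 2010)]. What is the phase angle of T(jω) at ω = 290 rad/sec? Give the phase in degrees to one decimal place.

-0.7 deg

∠(j290) = 90.00°
∠(j290 + 38) = arctan(290/38) = 82.53°
∠(j290 + 2010) = arctan(290/2010) = 8.21°
∠T(j290) = 90.00° − (82.53° + 8.21°) = -0.74°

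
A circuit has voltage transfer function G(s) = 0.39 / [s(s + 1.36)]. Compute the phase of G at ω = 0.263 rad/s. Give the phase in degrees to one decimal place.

∠(j0.263 + 1.36) = arctan(0.263/1.36) = 10.94°
∠(j0.263) = 90.00°
∠G(j0.263) = − (10.94° + 90.00°) = -100.94°

-100.9°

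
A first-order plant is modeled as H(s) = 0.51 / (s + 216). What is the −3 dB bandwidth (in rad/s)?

For a single-pole low-pass, the −3 dB point is at the pole: ω = 216 rad/s.

216 rad/s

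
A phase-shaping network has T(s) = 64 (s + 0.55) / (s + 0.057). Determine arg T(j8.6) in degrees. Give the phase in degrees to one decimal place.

∠(j8.6 + 0.55) = arctan(8.6/0.55) = 86.34°
∠(j8.6 + 0.057) = arctan(8.6/0.057) = 89.62°
∠T(j8.6) = 86.34° − 89.62° = -3.28°

-3.3°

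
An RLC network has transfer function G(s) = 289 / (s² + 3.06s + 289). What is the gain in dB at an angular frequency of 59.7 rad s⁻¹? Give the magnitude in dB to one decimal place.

|(j59.7)² + 3.06(j59.7) + 289| = |-3275.1 + j182.68| = 3280
|G(j59.7)| = 289 / 3280 = 0.088105
20 log₁₀(0.088105) = -21.10 dB

-21.1 dB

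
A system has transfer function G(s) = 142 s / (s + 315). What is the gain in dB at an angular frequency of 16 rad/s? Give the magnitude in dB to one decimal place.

17.2 dB

|j16| = 16
|j16 + 315| = √(16² + 315²) = 315.4
|G(j16)| = 142 × 16 / 315.4 = 7.2034
20 log₁₀(7.2034) = 17.15 dB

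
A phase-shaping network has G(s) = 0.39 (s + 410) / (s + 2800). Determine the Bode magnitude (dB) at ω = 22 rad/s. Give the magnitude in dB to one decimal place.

-24.9 dB

|j22 + 410| = √(22² + 410²) = 410.6
|j22 + 2800| = √(22² + 2800²) = 2800
|G(j22)| = 0.39 × 410.6 / 2800 = 0.057188
20 log₁₀(0.057188) = -24.85 dB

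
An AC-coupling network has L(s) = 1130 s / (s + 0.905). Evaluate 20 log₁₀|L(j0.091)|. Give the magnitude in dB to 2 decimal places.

41.07 dB

|j0.091| = 0.091
|j0.091 + 0.905| = √(0.091² + 0.905²) = 0.9096
|L(j0.091)| = 1130 × 0.091 / 0.9096 = 113.05
20 log₁₀(113.05) = 41.066 dB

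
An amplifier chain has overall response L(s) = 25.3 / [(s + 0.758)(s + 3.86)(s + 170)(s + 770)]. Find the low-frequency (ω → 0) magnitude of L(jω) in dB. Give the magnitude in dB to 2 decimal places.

-83.60 dB

L(0) = 25.3 / (0.758 × 3.86 × 170 × 770) = 6.6058e-05
20 log₁₀(6.6058e-05) = -83.602 dB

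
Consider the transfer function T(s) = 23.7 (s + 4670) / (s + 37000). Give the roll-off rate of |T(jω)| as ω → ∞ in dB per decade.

With 1 zero and 1 pole, the high-frequency asymptotic slope is 20 × (1 − 1) = 0 dB/decade.

0 dB/decade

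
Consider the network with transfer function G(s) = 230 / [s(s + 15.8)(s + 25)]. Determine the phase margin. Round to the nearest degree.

87 deg

Gain crossover: |G(jω)| = 1 at ω ≈ 0.582 rad/s.
∠G(j0.582) = −90° − arctan(0.582/15.8) − arctan(0.582/25) ≈ -93.44°
PM = 180° + (-93.44°) = 86.56°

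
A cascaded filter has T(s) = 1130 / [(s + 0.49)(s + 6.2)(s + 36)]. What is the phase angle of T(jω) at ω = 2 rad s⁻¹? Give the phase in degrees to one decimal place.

∠(j2 + 0.49) = arctan(2/0.49) = 76.23°
∠(j2 + 6.2) = arctan(2/6.2) = 17.88°
∠(j2 + 36) = arctan(2/36) = 3.18°
∠T(j2) = − (76.23° + 17.88° + 3.18°) = -97.29°

-97.3°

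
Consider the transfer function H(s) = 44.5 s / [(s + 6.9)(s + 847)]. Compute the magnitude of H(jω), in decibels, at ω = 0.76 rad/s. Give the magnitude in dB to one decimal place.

|j0.76| = 0.76
|j0.76 + 6.9| = √(0.76² + 6.9²) = 6.942
|j0.76 + 847| = √(0.76² + 847²) = 847
|H(j0.76)| = 44.5 × 0.76 / (6.942 × 847) = 0.005752
20 log₁₀(0.005752) = -44.80 dB

-44.8 dB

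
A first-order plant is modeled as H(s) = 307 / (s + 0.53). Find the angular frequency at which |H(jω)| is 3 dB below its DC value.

For a single-pole low-pass, the −3 dB point is at the pole: ω = 0.53 rad s⁻¹.

0.53 rad s⁻¹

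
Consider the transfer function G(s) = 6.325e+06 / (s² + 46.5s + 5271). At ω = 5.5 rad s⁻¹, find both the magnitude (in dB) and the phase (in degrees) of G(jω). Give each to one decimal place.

|G| = 61.6 dB, ∠G = -2.8°

|(j5.5)² + 46.5(j5.5) + 5271| = |5240.8 + j255.75| = 5247
|G(j5.5)| = 6.325e+06 / 5247 = 1205.5
20 log₁₀(1205.5) = 61.62 dB
∠[(j5.5)² + 46.5(j5.5) + 5271] = ∠[5240.8 + j255.75] = 2.79°
∠G(j5.5) = −2.79° = -2.79°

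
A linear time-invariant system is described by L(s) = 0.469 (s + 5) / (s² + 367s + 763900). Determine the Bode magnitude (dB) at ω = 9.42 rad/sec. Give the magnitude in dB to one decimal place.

-103.7 dB

|j9.42 + 5| = √(9.42² + 5²) = 10.66
|(j9.42)² + 367(j9.42) + 763900| = |7.6381e+05 + j3457.1| = 7.638e+05
|L(j9.42)| = 0.469 × 10.66 / 7.638e+05 = 6.5484e-06
20 log₁₀(6.5484e-06) = -103.68 dB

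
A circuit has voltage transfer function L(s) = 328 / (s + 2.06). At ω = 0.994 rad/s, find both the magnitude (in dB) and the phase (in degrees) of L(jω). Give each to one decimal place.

|j0.994 + 2.06| = √(0.994² + 2.06²) = 2.287
|L(j0.994)| = 328 / 2.287 = 143.4
20 log₁₀(143.4) = 43.13 dB
∠(j0.994 + 2.06) = arctan(0.994/2.06) = 25.76°
∠L(j0.994) = −25.76° = -25.76°

|L| = 43.1 dB, ∠L = -25.8°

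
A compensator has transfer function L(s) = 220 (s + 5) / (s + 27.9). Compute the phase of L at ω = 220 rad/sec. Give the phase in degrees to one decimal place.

∠(j220 + 5) = arctan(220/5) = 88.70°
∠(j220 + 27.9) = arctan(220/27.9) = 82.77°
∠L(j220) = 88.70° − 82.77° = 5.93°

5.9 deg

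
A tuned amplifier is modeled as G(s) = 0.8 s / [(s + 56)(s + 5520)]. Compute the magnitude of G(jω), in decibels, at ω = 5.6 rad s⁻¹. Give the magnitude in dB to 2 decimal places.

|j5.6| = 5.6
|j5.6 + 56| = √(5.6² + 56²) = 56.28
|j5.6 + 5520| = √(5.6² + 5520²) = 5520
|G(j5.6)| = 0.8 × 5.6 / (56.28 × 5520) = 1.4421e-05
20 log₁₀(1.4421e-05) = -96.820 dB

-96.82 dB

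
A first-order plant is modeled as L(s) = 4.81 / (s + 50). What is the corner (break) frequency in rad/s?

50 rad/s

The single real pole at s = −50 gives a corner at ω = 50 rad/s.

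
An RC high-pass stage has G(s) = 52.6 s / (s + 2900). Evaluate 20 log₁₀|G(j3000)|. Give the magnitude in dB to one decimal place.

|j3000| = 3000
|j3000 + 2900| = √(3000² + 2900²) = 4173
|G(j3000)| = 52.6 × 3000 / 4173 = 37.819
20 log₁₀(37.819) = 31.55 dB

31.6 dB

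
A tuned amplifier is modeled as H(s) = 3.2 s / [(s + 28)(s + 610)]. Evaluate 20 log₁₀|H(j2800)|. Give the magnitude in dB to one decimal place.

|j2800| = 2800
|j2800 + 28| = √(2800² + 28²) = 2800
|j2800 + 610| = √(2800² + 610²) = 2866
|H(j2800)| = 3.2 × 2800 / (2800 × 2866) = 0.0011166
20 log₁₀(0.0011166) = -59.04 dB

-59.0 dB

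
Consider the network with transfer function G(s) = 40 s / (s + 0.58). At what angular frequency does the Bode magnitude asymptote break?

0.58 rad s⁻¹

The single real pole at s = −0.58 gives a corner at ω = 0.58 rad s⁻¹.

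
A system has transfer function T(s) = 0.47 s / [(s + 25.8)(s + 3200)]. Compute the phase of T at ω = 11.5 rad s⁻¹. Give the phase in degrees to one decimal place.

∠(j11.5) = 90.00°
∠(j11.5 + 25.8) = arctan(11.5/25.8) = 24.02°
∠(j11.5 + 3200) = arctan(11.5/3200) = 0.21°
∠T(j11.5) = 90.00° − (24.02° + 0.21°) = 65.77°

65.8°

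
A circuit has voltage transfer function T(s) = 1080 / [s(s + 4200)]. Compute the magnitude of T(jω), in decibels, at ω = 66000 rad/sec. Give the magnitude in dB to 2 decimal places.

-132.13 dB

|j66000 + 4200| = √(66000² + 4200²) = 6.613e+04
|j66000| = 6.6e+04
|T(j66000)| = 1080 / (6.613e+04 × 6.6e+04) = 2.4743e-07
20 log₁₀(2.4743e-07) = -132.131 dB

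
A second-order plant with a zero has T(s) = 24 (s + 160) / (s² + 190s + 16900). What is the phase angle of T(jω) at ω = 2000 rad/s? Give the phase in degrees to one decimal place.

-89.1 deg

∠(j2000 + 160) = arctan(2000/160) = 85.43°
∠[(j2000)² + 190(j2000) + 16900] = ∠[-3.9831e+06 + j3.8e+05] = 174.55°
∠T(j2000) = 85.43° − 174.55° = -89.12°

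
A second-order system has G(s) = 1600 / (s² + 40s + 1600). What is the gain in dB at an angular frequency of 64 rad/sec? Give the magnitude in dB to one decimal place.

|(j64)² + 40(j64) + 1600| = |-2496 + j2560| = 3575
|G(j64)| = 1600 / 3575 = 0.4475
20 log₁₀(0.4475) = -6.98 dB

-7.0 dB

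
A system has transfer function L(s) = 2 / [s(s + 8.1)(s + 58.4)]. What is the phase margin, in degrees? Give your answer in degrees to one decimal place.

90.0 deg

Gain crossover: |L(jω)| = 1 at ω ≈ 0.00423 rad/s.
∠L(j0.00423) = −90° − arctan(0.00423/8.1) − arctan(0.00423/58.4) ≈ -90.03°
PM = 180° + (-90.03°) = 89.97°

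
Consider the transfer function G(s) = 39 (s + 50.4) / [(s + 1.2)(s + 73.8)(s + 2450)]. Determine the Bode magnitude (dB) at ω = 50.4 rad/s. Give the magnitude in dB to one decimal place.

-72.0 dB

|j50.4 + 50.4| = √(50.4² + 50.4²) = 71.28
|j50.4 + 1.2| = √(50.4² + 1.2²) = 50.41
|j50.4 + 73.8| = √(50.4² + 73.8²) = 89.37
|j50.4 + 2450| = √(50.4² + 2450²) = 2451
|G(j50.4)| = 39 × 71.28 / (50.41 × 89.37 × 2451) = 0.00025178
20 log₁₀(0.00025178) = -71.98 dB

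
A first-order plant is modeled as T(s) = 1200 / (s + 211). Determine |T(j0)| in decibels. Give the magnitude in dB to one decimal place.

T(0) = 1200 / 211 = 5.6872
20 log₁₀(5.6872) = 15.10 dB

15.1 dB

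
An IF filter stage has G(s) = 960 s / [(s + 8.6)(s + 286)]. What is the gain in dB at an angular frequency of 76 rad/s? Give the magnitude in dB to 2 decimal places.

|j76| = 76
|j76 + 8.6| = √(76² + 8.6²) = 76.49
|j76 + 286| = √(76² + 286²) = 295.9
|G(j76)| = 960 × 76 / (76.49 × 295.9) = 3.2235
20 log₁₀(3.2235) = 10.167 dB

10.17 dB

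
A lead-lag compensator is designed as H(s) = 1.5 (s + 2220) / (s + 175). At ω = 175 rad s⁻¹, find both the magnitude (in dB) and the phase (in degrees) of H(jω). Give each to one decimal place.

|H| = 22.6 dB, ∠H = -40.5 deg

|j175 + 2220| = √(175² + 2220²) = 2227
|j175 + 175| = √(175² + 175²) = 247.5
|H(j175)| = 1.5 × 2227 / 247.5 = 13.497
20 log₁₀(13.497) = 22.60 dB
∠(j175 + 2220) = arctan(175/2220) = 4.51°
∠(j175 + 175) = arctan(175/175) = 45.00°
∠H(j175) = 4.51° − 45.00° = -40.49°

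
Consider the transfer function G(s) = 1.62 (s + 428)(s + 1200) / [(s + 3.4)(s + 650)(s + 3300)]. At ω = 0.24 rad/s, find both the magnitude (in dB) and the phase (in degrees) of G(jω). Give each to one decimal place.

|G| = -18.9 dB, ∠G = -4.0 deg

|j0.24 + 428| = √(0.24² + 428²) = 428
|j0.24 + 1200| = √(0.24² + 1200²) = 1200
|j0.24 + 3.4| = √(0.24² + 3.4²) = 3.408
|j0.24 + 650| = √(0.24² + 650²) = 650
|j0.24 + 3300| = √(0.24² + 3300²) = 3300
|G(j0.24)| = 1.62 × 428 × 1200 / (3.408 × 650 × 3300) = 0.1138
20 log₁₀(0.1138) = -18.88 dB
∠(j0.24 + 428) = arctan(0.24/428) = 0.03°
∠(j0.24 + 1200) = arctan(0.24/1200) = 0.01°
∠(j0.24 + 3.4) = arctan(0.24/3.4) = 4.04°
∠(j0.24 + 650) = arctan(0.24/650) = 0.02°
∠(j0.24 + 3300) = arctan(0.24/3300) = 0.00°
∠G(j0.24) = 0.03° + 0.01° − (4.04° + 0.02° + 0.00°) = -4.02°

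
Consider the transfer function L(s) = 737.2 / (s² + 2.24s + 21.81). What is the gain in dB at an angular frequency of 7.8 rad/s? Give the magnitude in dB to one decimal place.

24.7 dB

|(j7.8)² + 2.24(j7.8) + 21.81| = |-39.03 + j17.472| = 42.76
|L(j7.8)| = 737.2 / 42.76 = 17.239
20 log₁₀(17.239) = 24.73 dB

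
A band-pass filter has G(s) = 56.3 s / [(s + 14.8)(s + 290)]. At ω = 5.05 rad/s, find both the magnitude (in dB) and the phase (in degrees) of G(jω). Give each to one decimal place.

|j5.05| = 5.05
|j5.05 + 14.8| = √(5.05² + 14.8²) = 15.64
|j5.05 + 290| = √(5.05² + 290²) = 290
|G(j5.05)| = 56.3 × 5.05 / (15.64 × 290) = 0.062684
20 log₁₀(0.062684) = -24.06 dB
∠(j5.05) = 90.00°
∠(j5.05 + 14.8) = arctan(5.05/14.8) = 18.84°
∠(j5.05 + 290) = arctan(5.05/290) = 1.00°
∠G(j5.05) = 90.00° − (18.84° + 1.00°) = 70.16°

|G| = -24.1 dB, ∠G = 70.2°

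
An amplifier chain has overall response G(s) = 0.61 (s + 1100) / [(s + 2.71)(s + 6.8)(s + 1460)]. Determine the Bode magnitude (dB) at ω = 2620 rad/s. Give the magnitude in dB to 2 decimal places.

|j2620 + 1100| = √(2620² + 1100²) = 2842
|j2620 + 2.71| = √(2620² + 2.71²) = 2620
|j2620 + 6.8| = √(2620² + 6.8²) = 2620
|j2620 + 1460| = √(2620² + 1460²) = 2999
|G(j2620)| = 0.61 × 2842 / (2620 × 2620 × 2999) = 8.4189e-08
20 log₁₀(8.4189e-08) = -141.495 dB

-141.49 dB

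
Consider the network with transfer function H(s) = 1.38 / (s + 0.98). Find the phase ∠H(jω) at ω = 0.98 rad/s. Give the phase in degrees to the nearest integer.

∠(j0.98 + 0.98) = arctan(0.98/0.98) = 45.00°
∠H(j0.98) = −45.00° = -45.00°

-45°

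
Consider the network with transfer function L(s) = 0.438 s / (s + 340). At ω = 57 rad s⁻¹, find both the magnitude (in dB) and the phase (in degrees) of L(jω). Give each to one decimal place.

|L| = -22.8 dB, ∠L = 80.5 deg

|j57| = 57
|j57 + 340| = √(57² + 340²) = 344.7
|L(j57)| = 0.438 × 57 / 344.7 = 0.072419
20 log₁₀(0.072419) = -22.80 dB
∠(j57) = 90.00°
∠(j57 + 340) = arctan(57/340) = 9.52°
∠L(j57) = 90.00° − 9.52° = 80.48°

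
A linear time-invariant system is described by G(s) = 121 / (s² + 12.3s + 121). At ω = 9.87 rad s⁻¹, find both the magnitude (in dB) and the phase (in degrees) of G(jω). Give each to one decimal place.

|(j9.87)² + 12.3(j9.87) + 121| = |23.583 + j121.4| = 123.7
|G(j9.87)| = 121 / 123.7 = 0.97841
20 log₁₀(0.97841) = -0.19 dB
∠[(j9.87)² + 12.3(j9.87) + 121] = ∠[23.583 + j121.4] = 79.01°
∠G(j9.87) = −79.01° = -79.01°

|G| = -0.2 dB, ∠G = -79.0°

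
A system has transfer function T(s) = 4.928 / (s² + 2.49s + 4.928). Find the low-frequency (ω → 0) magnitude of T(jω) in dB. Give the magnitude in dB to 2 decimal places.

0.00 dB

T(0) = 4.928 / 4.928 = 1
20 log₁₀(1) = 0.000 dB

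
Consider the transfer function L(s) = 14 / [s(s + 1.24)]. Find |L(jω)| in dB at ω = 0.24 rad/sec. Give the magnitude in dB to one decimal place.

33.3 dB

|j0.24 + 1.24| = √(0.24² + 1.24²) = 1.263
|j0.24| = 0.24
|L(j0.24)| = 14 / (1.263 × 0.24) = 46.186
20 log₁₀(46.186) = 33.29 dB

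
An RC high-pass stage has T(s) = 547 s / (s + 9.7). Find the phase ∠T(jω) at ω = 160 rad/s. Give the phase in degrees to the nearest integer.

∠(j160) = 90.00°
∠(j160 + 9.7) = arctan(160/9.7) = 86.53°
∠T(j160) = 90.00° − 86.53° = 3.47°

3°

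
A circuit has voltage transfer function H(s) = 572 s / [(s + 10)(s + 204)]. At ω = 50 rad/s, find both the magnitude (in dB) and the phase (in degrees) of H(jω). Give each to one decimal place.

|H| = 8.5 dB, ∠H = -2.5°

|j50| = 50
|j50 + 10| = √(50² + 10²) = 50.99
|j50 + 204| = √(50² + 204²) = 210
|H(j50)| = 572 × 50 / (50.99 × 210) = 2.6704
20 log₁₀(2.6704) = 8.53 dB
∠(j50) = 90.00°
∠(j50 + 10) = arctan(50/10) = 78.69°
∠(j50 + 204) = arctan(50/204) = 13.77°
∠H(j50) = 90.00° − (78.69° + 13.77°) = -2.46°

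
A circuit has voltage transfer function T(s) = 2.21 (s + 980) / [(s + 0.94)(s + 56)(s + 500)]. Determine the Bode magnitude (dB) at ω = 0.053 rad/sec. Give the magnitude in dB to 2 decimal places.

-21.71 dB

|j0.053 + 980| = √(0.053² + 980²) = 980
|j0.053 + 0.94| = √(0.053² + 0.94²) = 0.9415
|j0.053 + 56| = √(0.053² + 56²) = 56
|j0.053 + 500| = √(0.053² + 500²) = 500
|T(j0.053)| = 2.21 × 980 / (0.9415 × 56 × 500) = 0.082157
20 log₁₀(0.082157) = -21.707 dB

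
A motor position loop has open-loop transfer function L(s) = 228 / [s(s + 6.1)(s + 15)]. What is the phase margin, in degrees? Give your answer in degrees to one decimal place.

Gain crossover: |L(jω)| = 1 at ω ≈ 2.3 rad/sec.
∠L(j2.3) = −90° − arctan(2.3/6.1) − arctan(2.3/15) ≈ -119.42°
PM = 180° + (-119.42°) = 60.58°

60.6 deg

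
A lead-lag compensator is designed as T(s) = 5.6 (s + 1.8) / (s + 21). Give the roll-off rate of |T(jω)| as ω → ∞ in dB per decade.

0 dB/decade

With 1 zero and 1 pole, the high-frequency asymptotic slope is 20 × (1 − 1) = 0 dB/decade.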